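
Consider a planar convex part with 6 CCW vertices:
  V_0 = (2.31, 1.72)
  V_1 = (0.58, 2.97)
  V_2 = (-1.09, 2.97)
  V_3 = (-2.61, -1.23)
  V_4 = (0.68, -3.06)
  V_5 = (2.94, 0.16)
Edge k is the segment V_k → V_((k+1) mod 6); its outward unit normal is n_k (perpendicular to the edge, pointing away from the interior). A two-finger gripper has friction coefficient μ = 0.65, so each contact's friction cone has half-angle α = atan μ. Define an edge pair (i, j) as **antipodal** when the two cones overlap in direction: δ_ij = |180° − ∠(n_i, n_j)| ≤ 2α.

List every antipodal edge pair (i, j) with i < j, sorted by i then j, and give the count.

α = atan 0.65 = 33.02°;  2α = 66.05°
n_0 = (+0.5857, +0.8106)
n_1 = (+0.0000, +1.0000)
n_2 = (-0.9403, +0.3403)
n_3 = (-0.4861, -0.8739)
n_4 = (+0.8185, -0.5745)
n_5 = (+0.9272, +0.3745)
  (0,1): δ = 144.15°  ·
  (0,2): δ = 74.05°  ·
  (0,3): δ = 6.77°  ✓
  (0,4): δ = 90.79°  ·
  (0,5): δ = 147.84°  ·
  (1,2): δ = 109.90°  ·
  (1,3): δ = 29.08°  ✓
  (1,4): δ = 54.94°  ✓
  (1,5): δ = 111.99°  ·
  (2,3): δ = 99.19°  ·
  (2,4): δ = 15.17°  ✓
  (2,5): δ = 41.89°  ✓
  (3,4): δ = 95.98°  ·
  (3,5): δ = 38.92°  ✓
  (4,5): δ = 122.95°  ·
antipodal pairs: 6

count = 6; pairs: (0,3), (1,3), (1,4), (2,4), (2,5), (3,5)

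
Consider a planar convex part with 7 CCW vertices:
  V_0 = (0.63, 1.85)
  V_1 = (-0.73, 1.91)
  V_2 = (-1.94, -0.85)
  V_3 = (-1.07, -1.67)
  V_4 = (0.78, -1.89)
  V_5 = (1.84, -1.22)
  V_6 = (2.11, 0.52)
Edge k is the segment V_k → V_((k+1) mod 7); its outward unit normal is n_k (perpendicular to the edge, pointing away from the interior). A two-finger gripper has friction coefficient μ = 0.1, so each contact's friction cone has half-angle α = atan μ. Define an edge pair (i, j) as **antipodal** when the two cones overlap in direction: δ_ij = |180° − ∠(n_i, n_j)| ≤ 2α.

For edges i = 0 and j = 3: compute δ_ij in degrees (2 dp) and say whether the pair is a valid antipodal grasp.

δ = 4.26°, valid

α = atan 0.1 = 5.71°;  2α = 11.42°
edge 0: e_0 = (-1.36, +0.06);  n_0 = (+0.0441, +0.9990)
edge 3: e_3 = (+1.85, -0.22);  n_3 = (-0.1181, -0.9930)
∠(n_0, n_3) = 175.74°
δ = |180° − 175.74°| = 4.26°
4.26° ≤ 2α = 11.42°  →  valid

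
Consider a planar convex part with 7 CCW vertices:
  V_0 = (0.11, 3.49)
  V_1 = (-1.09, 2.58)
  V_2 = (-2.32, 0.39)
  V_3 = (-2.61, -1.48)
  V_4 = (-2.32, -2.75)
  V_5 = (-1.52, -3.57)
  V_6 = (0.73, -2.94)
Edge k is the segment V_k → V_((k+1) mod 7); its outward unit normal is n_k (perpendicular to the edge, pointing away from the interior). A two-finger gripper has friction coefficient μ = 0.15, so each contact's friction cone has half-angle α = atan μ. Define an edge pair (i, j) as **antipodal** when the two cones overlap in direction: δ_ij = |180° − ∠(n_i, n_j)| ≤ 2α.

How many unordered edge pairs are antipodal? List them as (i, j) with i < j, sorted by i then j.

count = 2; pairs: (2,6), (3,6)

α = atan 0.15 = 8.53°;  2α = 17.06°
n_0 = (-0.6042, +0.7968)
n_1 = (-0.8719, +0.4897)
n_2 = (-0.9882, +0.1532)
n_3 = (-0.9749, -0.2226)
n_4 = (-0.7158, -0.6983)
n_5 = (+0.2696, -0.9630)
n_6 = (+0.9954, +0.0960)
  (0,1): δ = 156.49°  ·
  (0,2): δ = 135.99°  ·
  (0,3): δ = 114.31°  ·
  (0,4): δ = 82.88°  ·
  (0,5): δ = 21.53°  ·
  (0,6): δ = 58.33°  ·
  (1,2): δ = 159.49°  ·
  (1,3): δ = 137.82°  ·
  (1,4): δ = 106.39°  ·
  (1,5): δ = 45.04°  ·
  (1,6): δ = 34.83°  ·
  (2,3): δ = 158.32°  ·
  (2,4): δ = 126.89°  ·
  (2,5): δ = 65.54°  ·
  (2,6): δ = 14.32°  ✓
  (3,4): δ = 148.57°  ·
  (3,5): δ = 87.22°  ·
  (3,6): δ = 7.36°  ✓
  (4,5): δ = 118.65°  ·
  (4,6): δ = 38.79°  ·
  (5,6): δ = 100.13°  ·
antipodal pairs: 2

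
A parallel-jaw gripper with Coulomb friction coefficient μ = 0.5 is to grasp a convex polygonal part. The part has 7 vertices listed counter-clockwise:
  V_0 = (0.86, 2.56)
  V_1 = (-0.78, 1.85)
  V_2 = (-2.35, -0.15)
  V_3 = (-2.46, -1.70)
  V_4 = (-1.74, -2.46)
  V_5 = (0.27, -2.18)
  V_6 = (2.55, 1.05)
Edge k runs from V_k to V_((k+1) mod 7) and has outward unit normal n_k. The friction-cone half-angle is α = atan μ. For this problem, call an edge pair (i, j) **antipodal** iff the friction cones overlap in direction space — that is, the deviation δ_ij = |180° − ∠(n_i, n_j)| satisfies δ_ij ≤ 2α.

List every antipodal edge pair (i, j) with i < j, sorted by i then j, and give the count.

α = atan 0.5 = 26.57°;  2α = 53.13°
n_0 = (-0.3973, +0.9177)
n_1 = (-0.7866, +0.6175)
n_2 = (-0.9975, +0.0708)
n_3 = (-0.7260, -0.6877)
n_4 = (+0.1380, -0.9904)
n_5 = (+0.8170, -0.5767)
n_6 = (+0.6663, +0.7457)
  (0,1): δ = 151.54°  ·
  (0,2): δ = 117.47°  ·
  (0,3): δ = 69.96°  ·
  (0,4): δ = 15.48°  ✓
  (0,5): δ = 31.37°  ✓
  (0,6): δ = 114.81°  ·
  (1,2): δ = 145.93°  ·
  (1,3): δ = 98.42°  ·
  (1,4): δ = 43.94°  ✓
  (1,5): δ = 2.91°  ✓
  (1,6): δ = 86.35°  ·
  (2,3): δ = 132.49°  ·
  (2,4): δ = 78.01°  ·
  (2,5): δ = 31.16°  ✓
  (2,6): δ = 52.28°  ✓
  (3,4): δ = 125.52°  ·
  (3,5): δ = 78.67°  ·
  (3,6): δ = 4.77°  ✓
  (4,5): δ = 133.15°  ·
  (4,6): δ = 49.71°  ✓
  (5,6): δ = 96.56°  ·
antipodal pairs: 8

count = 8; pairs: (0,4), (0,5), (1,4), (1,5), (2,5), (2,6), (3,6), (4,6)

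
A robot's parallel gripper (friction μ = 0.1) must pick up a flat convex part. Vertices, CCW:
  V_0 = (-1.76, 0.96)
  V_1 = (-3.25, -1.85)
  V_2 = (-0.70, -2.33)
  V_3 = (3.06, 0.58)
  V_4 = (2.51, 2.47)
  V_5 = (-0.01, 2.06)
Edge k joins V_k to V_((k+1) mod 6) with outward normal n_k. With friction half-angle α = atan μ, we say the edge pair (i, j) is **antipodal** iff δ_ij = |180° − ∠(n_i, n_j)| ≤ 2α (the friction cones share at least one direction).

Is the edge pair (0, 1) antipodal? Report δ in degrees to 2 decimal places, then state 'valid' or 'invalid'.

δ = 72.73°, invalid

α = atan 0.1 = 5.71°;  2α = 11.42°
edge 0: e_0 = (-1.49, -2.81);  n_0 = (-0.8835, +0.4685)
edge 1: e_1 = (+2.55, -0.48);  n_1 = (-0.1850, -0.9827)
∠(n_0, n_1) = 107.27°
δ = |180° − 107.27°| = 72.73°
72.73° > 2α = 11.42°  →  invalid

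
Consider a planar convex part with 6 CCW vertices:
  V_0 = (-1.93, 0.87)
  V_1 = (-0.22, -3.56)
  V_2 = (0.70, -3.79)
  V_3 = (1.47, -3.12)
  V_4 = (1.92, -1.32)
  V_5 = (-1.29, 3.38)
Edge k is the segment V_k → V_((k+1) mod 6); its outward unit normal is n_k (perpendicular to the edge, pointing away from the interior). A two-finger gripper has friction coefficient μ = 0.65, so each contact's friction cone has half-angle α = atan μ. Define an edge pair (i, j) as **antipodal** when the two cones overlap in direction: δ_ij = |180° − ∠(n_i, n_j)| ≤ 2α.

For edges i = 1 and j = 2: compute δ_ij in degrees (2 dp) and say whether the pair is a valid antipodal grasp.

α = atan 0.65 = 33.02°;  2α = 66.05°
edge 1: e_1 = (+0.92, -0.23);  n_1 = (-0.2425, -0.9701)
edge 2: e_2 = (+0.77, +0.67);  n_2 = (+0.6564, -0.7544)
∠(n_1, n_2) = 55.06°
δ = |180° − 55.06°| = 124.94°
124.94° > 2α = 66.05°  →  invalid

δ = 124.94°, invalid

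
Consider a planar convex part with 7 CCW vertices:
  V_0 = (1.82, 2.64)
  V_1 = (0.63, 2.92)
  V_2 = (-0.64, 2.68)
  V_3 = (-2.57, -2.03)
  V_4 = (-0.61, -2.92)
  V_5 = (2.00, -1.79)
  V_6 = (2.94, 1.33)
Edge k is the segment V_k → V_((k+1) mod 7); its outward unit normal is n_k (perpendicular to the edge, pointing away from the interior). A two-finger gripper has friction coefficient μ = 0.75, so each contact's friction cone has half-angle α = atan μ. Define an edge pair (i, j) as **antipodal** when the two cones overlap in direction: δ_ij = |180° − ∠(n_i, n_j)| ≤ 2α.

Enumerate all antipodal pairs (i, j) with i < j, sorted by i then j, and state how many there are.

count = 10; pairs: (0,3), (0,4), (1,3), (1,4), (1,5), (2,4), (2,5), (2,6), (3,6), (4,6)

α = atan 0.75 = 36.87°;  2α = 73.74°
n_0 = (+0.2290, +0.9734)
n_1 = (-0.1857, +0.9826)
n_2 = (-0.9253, +0.3792)
n_3 = (-0.4135, -0.9105)
n_4 = (+0.3973, -0.9177)
n_5 = (+0.9575, -0.2885)
n_6 = (+0.7601, +0.6498)
  (0,1): δ = 156.06°  ·
  (0,2): δ = 99.04°  ·
  (0,3): δ = 11.18°  ✓
  (0,4): δ = 36.65°  ✓
  (0,5): δ = 86.47°  ·
  (0,6): δ = 143.77°  ·
  (1,2): δ = 122.98°  ·
  (1,3): δ = 35.12°  ✓
  (1,4): δ = 12.71°  ✓
  (1,5): δ = 62.53°  ✓
  (1,6): δ = 119.83°  ·
  (2,3): δ = 92.14°  ·
  (2,4): δ = 44.31°  ✓
  (2,5): δ = 5.52°  ✓
  (2,6): δ = 62.81°  ✓
  (3,4): δ = 132.17°  ·
  (3,5): δ = 82.34°  ·
  (3,6): δ = 25.05°  ✓
  (4,5): δ = 130.18°  ·
  (4,6): δ = 72.88°  ✓
  (5,6): δ = 122.70°  ·
antipodal pairs: 10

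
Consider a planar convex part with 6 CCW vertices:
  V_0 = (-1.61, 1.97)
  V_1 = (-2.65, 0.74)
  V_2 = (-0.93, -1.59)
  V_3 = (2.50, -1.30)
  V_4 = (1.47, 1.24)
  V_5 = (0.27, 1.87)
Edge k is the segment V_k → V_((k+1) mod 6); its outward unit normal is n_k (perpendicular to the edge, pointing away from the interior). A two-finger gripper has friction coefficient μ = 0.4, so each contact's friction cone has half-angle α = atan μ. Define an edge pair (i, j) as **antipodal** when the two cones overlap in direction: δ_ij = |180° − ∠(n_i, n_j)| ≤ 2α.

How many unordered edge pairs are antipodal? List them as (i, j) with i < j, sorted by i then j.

α = atan 0.4 = 21.80°;  2α = 43.60°
n_0 = (-0.7636, +0.6457)
n_1 = (-0.8045, -0.5939)
n_2 = (+0.0842, -0.9964)
n_3 = (+0.9267, +0.3758)
n_4 = (+0.4648, +0.8854)
n_5 = (+0.0531, +0.9986)
  (0,1): δ = 103.35°  ·
  (0,2): δ = 44.95°  ·
  (0,3): δ = 62.29°  ·
  (0,4): δ = 102.52°  ·
  (0,5): δ = 127.17°  ·
  (1,2): δ = 121.60°  ·
  (1,3): δ = 14.36°  ✓
  (1,4): δ = 25.87°  ✓
  (1,5): δ = 50.52°  ·
  (2,3): δ = 72.76°  ·
  (2,4): δ = 32.53°  ✓
  (2,5): δ = 7.88°  ✓
  (3,4): δ = 139.77°  ·
  (3,5): δ = 115.12°  ·
  (4,5): δ = 155.35°  ·
antipodal pairs: 4

count = 4; pairs: (1,3), (1,4), (2,4), (2,5)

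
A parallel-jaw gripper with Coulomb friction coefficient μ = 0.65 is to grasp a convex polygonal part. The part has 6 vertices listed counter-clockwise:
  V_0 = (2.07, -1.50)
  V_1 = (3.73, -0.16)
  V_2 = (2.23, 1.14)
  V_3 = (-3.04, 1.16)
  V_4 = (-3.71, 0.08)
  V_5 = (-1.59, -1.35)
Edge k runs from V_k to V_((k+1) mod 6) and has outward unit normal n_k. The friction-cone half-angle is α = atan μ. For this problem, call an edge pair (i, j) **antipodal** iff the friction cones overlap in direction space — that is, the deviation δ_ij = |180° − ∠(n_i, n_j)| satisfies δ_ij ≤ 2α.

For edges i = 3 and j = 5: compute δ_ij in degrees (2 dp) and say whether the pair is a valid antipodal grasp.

δ = 60.53°, valid

α = atan 0.65 = 33.02°;  2α = 66.05°
edge 3: e_3 = (-0.67, -1.08);  n_3 = (-0.8498, +0.5272)
edge 5: e_5 = (+3.66, -0.15);  n_5 = (-0.0409, -0.9992)
∠(n_3, n_5) = 119.47°
δ = |180° − 119.47°| = 60.53°
60.53° ≤ 2α = 66.05°  →  valid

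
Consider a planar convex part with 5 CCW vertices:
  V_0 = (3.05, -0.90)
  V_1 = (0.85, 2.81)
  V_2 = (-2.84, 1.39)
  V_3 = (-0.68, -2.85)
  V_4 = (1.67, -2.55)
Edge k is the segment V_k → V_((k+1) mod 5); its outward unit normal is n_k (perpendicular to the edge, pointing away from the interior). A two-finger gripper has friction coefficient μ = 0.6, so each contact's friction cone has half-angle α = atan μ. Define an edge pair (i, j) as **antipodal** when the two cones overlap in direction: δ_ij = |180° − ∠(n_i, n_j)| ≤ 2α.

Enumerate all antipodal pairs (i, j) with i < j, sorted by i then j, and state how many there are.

count = 3; pairs: (0,2), (1,3), (1,4)

α = atan 0.6 = 30.96°;  2α = 61.93°
n_0 = (+0.8601, +0.5101)
n_1 = (-0.3591, +0.9333)
n_2 = (-0.8910, -0.4539)
n_3 = (+0.1266, -0.9919)
n_4 = (+0.7671, -0.6416)
  (0,1): δ = 99.62°  ·
  (0,2): δ = 3.67°  ✓
  (0,3): δ = 66.61°  ·
  (0,4): δ = 109.42°  ·
  (1,2): δ = 84.05°  ·
  (1,3): δ = 13.77°  ✓
  (1,4): δ = 29.04°  ✓
  (2,3): δ = 109.72°  ·
  (2,4): δ = 66.90°  ·
  (3,4): δ = 137.18°  ·
antipodal pairs: 3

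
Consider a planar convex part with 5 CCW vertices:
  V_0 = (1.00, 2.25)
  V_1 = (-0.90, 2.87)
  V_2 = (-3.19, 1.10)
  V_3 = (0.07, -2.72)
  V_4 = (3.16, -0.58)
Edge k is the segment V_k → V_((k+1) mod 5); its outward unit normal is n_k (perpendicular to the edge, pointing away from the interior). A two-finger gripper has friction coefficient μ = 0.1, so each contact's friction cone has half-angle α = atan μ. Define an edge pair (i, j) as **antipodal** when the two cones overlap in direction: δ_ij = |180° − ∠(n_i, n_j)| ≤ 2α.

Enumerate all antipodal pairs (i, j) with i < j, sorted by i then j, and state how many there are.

α = atan 0.1 = 5.71°;  2α = 11.42°
n_0 = (+0.3102, +0.9507)
n_1 = (-0.6115, +0.7912)
n_2 = (-0.7607, -0.6491)
n_3 = (+0.5693, -0.8221)
n_4 = (+0.7949, +0.6067)
  (0,1): δ = 124.23°  ·
  (0,2): δ = 31.45°  ·
  (0,3): δ = 52.78°  ·
  (0,4): δ = 145.43°  ·
  (1,2): δ = 87.22°  ·
  (1,3): δ = 3.00°  ✓
  (1,4): δ = 89.65°  ·
  (2,3): δ = 95.77°  ·
  (2,4): δ = 3.12°  ✓
  (3,4): δ = 87.35°  ·
antipodal pairs: 2

count = 2; pairs: (1,3), (2,4)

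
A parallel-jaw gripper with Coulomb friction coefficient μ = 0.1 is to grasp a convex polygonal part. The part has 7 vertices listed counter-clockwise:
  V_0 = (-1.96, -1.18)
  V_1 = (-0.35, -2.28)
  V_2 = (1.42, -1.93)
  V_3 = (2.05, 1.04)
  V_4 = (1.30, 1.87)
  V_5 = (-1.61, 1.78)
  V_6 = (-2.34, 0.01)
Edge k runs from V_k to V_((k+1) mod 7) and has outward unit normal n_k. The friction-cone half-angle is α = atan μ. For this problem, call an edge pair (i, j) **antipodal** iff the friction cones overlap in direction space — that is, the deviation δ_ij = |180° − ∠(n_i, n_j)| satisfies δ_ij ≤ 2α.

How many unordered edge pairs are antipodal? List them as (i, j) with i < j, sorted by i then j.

α = atan 0.1 = 5.71°;  2α = 11.42°
n_0 = (-0.5641, -0.8257)
n_1 = (+0.1940, -0.9810)
n_2 = (+0.9782, -0.2075)
n_3 = (+0.7420, +0.6704)
n_4 = (-0.0309, +0.9995)
n_5 = (-0.9245, +0.3813)
n_6 = (-0.9526, -0.3042)
  (0,1): δ = 134.47°  ·
  (0,2): δ = 67.63°  ·
  (0,3): δ = 13.56°  ·
  (0,4): δ = 36.11°  ·
  (0,5): δ = 101.93°  ·
  (0,6): δ = 142.05°  ·
  (1,2): δ = 113.16°  ·
  (1,3): δ = 59.08°  ·
  (1,4): δ = 9.41°  ✓
  (1,5): δ = 56.40°  ·
  (1,6): δ = 96.52°  ·
  (2,3): δ = 125.92°  ·
  (2,4): δ = 76.25°  ·
  (2,5): δ = 10.44°  ✓
  (2,6): δ = 29.69°  ·
  (3,4): δ = 130.33°  ·
  (3,5): δ = 64.51°  ·
  (3,6): δ = 24.39°  ·
  (4,5): δ = 114.18°  ·
  (4,6): δ = 74.06°  ·
  (5,6): δ = 139.88°  ·
antipodal pairs: 2

count = 2; pairs: (1,4), (2,5)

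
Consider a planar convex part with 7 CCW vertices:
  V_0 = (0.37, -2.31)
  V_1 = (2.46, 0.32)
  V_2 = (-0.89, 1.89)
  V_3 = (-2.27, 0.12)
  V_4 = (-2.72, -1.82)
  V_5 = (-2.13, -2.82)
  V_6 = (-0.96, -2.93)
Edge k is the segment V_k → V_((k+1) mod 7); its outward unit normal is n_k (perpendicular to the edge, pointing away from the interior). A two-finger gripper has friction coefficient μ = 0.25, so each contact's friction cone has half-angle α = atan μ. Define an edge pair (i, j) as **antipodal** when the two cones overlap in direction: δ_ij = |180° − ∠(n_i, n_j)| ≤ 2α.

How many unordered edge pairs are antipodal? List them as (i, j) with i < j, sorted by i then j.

α = atan 0.25 = 14.04°;  2α = 28.07°
n_0 = (+0.7829, -0.6222)
n_1 = (+0.4244, +0.9055)
n_2 = (-0.7886, +0.6149)
n_3 = (-0.9741, +0.2260)
n_4 = (-0.8613, -0.5081)
n_5 = (-0.0936, -0.9956)
n_6 = (+0.4225, -0.9064)
  (0,1): δ = 76.64°  ·
  (0,2): δ = 0.53°  ✓
  (0,3): δ = 25.41°  ✓
  (0,4): δ = 69.01°  ·
  (0,5): δ = 123.10°  ·
  (0,6): δ = 153.47°  ·
  (1,2): δ = 102.83°  ·
  (1,3): δ = 77.95°  ·
  (1,4): δ = 34.35°  ·
  (1,5): δ = 19.74°  ✓
  (1,6): δ = 50.10°  ·
  (2,3): δ = 155.12°  ·
  (2,4): δ = 111.52°  ·
  (2,5): δ = 57.43°  ·
  (2,6): δ = 27.06°  ✓
  (3,4): δ = 136.40°  ·
  (3,5): δ = 82.31°  ·
  (3,6): δ = 51.95°  ·
  (4,5): δ = 125.91°  ·
  (4,6): δ = 95.55°  ·
  (5,6): δ = 149.64°  ·
antipodal pairs: 4

count = 4; pairs: (0,2), (0,3), (1,5), (2,6)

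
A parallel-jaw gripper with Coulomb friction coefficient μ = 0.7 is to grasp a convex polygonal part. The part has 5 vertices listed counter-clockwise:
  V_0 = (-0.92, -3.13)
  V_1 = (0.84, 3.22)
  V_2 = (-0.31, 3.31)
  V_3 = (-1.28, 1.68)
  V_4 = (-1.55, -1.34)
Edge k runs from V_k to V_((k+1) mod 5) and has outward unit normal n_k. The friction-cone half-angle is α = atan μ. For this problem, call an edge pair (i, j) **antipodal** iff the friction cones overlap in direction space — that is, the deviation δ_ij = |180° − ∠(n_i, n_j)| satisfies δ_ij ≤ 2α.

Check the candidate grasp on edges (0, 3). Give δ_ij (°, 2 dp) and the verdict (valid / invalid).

δ = 10.38°, valid

α = atan 0.7 = 34.99°;  2α = 69.98°
edge 0: e_0 = (+1.76, +6.35);  n_0 = (+0.9637, -0.2671)
edge 3: e_3 = (-0.27, -3.02);  n_3 = (-0.9960, +0.0890)
∠(n_0, n_3) = 169.62°
δ = |180° − 169.62°| = 10.38°
10.38° ≤ 2α = 69.98°  →  valid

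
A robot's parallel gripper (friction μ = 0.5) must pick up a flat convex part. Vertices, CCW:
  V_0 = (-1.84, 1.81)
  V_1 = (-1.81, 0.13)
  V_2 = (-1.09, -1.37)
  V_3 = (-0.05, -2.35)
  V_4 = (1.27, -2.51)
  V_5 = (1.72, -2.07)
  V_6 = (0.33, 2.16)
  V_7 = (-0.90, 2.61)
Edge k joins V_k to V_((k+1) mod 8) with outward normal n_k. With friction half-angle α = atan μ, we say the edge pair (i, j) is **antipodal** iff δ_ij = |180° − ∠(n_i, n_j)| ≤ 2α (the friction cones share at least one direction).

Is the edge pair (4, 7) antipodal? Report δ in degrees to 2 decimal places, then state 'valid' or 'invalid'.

δ = 3.96°, valid

α = atan 0.5 = 26.57°;  2α = 53.13°
edge 4: e_4 = (+0.45, +0.44);  n_4 = (+0.6991, -0.7150)
edge 7: e_7 = (-0.94, -0.80);  n_7 = (-0.6481, +0.7615)
∠(n_4, n_7) = 176.04°
δ = |180° − 176.04°| = 3.96°
3.96° ≤ 2α = 53.13°  →  valid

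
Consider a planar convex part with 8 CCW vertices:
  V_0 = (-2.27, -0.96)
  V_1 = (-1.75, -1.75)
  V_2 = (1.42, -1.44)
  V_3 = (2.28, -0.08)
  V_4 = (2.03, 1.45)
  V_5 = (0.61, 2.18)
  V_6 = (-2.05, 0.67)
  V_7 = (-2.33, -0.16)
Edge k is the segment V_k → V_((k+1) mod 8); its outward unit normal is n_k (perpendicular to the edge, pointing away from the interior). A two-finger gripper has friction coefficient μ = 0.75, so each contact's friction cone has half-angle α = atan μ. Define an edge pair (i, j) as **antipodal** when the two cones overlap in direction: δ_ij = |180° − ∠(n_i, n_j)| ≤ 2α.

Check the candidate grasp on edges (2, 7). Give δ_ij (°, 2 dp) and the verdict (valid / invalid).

α = atan 0.75 = 36.87°;  2α = 73.74°
edge 2: e_2 = (+0.86, +1.36);  n_2 = (+0.8452, -0.5345)
edge 7: e_7 = (+0.06, -0.80);  n_7 = (-0.9972, -0.0748)
∠(n_2, n_7) = 143.40°
δ = |180° − 143.40°| = 36.60°
36.60° ≤ 2α = 73.74°  →  valid

δ = 36.60°, valid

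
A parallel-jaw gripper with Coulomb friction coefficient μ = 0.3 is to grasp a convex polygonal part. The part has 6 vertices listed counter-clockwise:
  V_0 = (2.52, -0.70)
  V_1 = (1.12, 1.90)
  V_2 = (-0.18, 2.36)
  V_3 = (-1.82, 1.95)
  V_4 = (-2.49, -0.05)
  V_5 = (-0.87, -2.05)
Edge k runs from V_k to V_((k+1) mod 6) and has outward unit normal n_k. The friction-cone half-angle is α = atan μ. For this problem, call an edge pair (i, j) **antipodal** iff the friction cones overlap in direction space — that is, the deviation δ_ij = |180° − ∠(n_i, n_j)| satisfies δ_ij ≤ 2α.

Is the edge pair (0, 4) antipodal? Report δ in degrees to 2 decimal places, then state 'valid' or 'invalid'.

δ = 10.71°, valid

α = atan 0.3 = 16.70°;  2α = 33.40°
edge 0: e_0 = (-1.40, +2.60);  n_0 = (+0.8805, +0.4741)
edge 4: e_4 = (+1.62, -2.00);  n_4 = (-0.7771, -0.6294)
∠(n_0, n_4) = 169.29°
δ = |180° − 169.29°| = 10.71°
10.71° ≤ 2α = 33.40°  →  valid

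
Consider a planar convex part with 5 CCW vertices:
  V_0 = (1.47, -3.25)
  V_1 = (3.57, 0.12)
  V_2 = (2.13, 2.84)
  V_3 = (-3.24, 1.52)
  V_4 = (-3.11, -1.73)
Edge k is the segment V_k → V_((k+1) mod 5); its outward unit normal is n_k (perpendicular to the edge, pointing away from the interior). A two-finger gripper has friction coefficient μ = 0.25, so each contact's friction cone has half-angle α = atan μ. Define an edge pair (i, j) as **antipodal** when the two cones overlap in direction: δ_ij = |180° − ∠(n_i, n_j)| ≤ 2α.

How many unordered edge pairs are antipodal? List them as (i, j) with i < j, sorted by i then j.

count = 1; pairs: (1,3)

α = atan 0.25 = 14.04°;  2α = 28.07°
n_0 = (+0.8487, -0.5289)
n_1 = (+0.8838, +0.4679)
n_2 = (-0.2387, +0.9711)
n_3 = (-0.9992, -0.0400)
n_4 = (-0.3150, -0.9491)
  (0,1): δ = 120.17°  ·
  (0,2): δ = 44.26°  ·
  (0,3): δ = 34.22°  ·
  (0,4): δ = 103.57°  ·
  (1,2): δ = 104.09°  ·
  (1,3): δ = 25.61°  ✓
  (1,4): δ = 43.74°  ·
  (2,3): δ = 101.52°  ·
  (2,4): δ = 32.17°  ·
  (3,4): δ = 110.65°  ·
antipodal pairs: 1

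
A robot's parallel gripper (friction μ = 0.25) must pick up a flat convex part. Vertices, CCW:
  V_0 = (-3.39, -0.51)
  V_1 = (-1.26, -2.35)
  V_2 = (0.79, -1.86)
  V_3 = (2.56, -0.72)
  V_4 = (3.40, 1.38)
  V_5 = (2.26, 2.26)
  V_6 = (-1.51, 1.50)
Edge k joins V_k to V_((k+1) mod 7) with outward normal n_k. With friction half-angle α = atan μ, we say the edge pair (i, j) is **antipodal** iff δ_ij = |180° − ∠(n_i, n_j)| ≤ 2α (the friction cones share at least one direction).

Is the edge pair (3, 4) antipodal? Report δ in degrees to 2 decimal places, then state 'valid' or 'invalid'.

δ = 105.86°, invalid

α = atan 0.25 = 14.04°;  2α = 28.07°
edge 3: e_3 = (+0.84, +2.10);  n_3 = (+0.9285, -0.3714)
edge 4: e_4 = (-1.14, +0.88);  n_4 = (+0.6111, +0.7916)
∠(n_3, n_4) = 74.14°
δ = |180° − 74.14°| = 105.86°
105.86° > 2α = 28.07°  →  invalid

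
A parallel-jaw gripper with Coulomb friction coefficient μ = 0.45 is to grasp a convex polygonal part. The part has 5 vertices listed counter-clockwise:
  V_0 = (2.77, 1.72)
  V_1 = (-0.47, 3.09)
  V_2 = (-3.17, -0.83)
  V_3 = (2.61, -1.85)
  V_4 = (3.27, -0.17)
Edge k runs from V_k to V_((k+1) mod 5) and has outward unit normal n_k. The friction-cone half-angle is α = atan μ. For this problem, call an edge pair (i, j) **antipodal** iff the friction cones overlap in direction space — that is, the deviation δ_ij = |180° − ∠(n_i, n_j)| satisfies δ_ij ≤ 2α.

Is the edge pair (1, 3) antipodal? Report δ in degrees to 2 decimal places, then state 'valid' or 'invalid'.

α = atan 0.45 = 24.23°;  2α = 48.46°
edge 1: e_1 = (-2.70, -3.92);  n_1 = (-0.8236, +0.5672)
edge 3: e_3 = (+0.66, +1.68);  n_3 = (+0.9308, -0.3657)
∠(n_1, n_3) = 166.89°
δ = |180° − 166.89°| = 13.11°
13.11° ≤ 2α = 48.46°  →  valid

δ = 13.11°, valid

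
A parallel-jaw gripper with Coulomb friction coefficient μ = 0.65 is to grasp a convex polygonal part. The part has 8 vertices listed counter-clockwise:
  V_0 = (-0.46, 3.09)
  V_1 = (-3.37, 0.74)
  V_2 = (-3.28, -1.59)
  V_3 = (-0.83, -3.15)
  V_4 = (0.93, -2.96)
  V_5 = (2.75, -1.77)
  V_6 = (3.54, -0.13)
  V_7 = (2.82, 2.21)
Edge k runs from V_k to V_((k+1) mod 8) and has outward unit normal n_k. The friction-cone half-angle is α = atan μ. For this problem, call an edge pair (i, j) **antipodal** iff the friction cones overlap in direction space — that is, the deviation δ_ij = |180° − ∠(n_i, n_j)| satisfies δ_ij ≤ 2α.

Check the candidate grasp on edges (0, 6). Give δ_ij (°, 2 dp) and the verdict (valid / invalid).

δ = 68.18°, invalid

α = atan 0.65 = 33.02°;  2α = 66.05°
edge 0: e_0 = (-2.91, -2.35);  n_0 = (-0.6283, +0.7780)
edge 6: e_6 = (-0.72, +2.34);  n_6 = (+0.9558, +0.2941)
∠(n_0, n_6) = 111.82°
δ = |180° − 111.82°| = 68.18°
68.18° > 2α = 66.05°  →  invalid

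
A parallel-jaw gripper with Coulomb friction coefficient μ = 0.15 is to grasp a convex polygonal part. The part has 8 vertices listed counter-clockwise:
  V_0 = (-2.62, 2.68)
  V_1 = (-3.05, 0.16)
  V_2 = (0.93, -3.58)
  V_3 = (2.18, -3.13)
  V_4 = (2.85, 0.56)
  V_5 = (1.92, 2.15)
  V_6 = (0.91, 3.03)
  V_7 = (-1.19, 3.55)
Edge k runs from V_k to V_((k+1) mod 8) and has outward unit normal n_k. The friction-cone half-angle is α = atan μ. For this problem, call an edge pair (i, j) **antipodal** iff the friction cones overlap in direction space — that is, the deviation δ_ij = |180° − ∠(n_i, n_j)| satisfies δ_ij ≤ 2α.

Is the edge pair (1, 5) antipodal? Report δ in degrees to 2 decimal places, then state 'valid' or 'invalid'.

α = atan 0.15 = 8.53°;  2α = 17.06°
edge 1: e_1 = (+3.98, -3.74);  n_1 = (-0.6848, -0.7287)
edge 5: e_5 = (-1.01, +0.88);  n_5 = (+0.6569, +0.7540)
∠(n_1, n_5) = 177.85°
δ = |180° − 177.85°| = 2.15°
2.15° ≤ 2α = 17.06°  →  valid

δ = 2.15°, valid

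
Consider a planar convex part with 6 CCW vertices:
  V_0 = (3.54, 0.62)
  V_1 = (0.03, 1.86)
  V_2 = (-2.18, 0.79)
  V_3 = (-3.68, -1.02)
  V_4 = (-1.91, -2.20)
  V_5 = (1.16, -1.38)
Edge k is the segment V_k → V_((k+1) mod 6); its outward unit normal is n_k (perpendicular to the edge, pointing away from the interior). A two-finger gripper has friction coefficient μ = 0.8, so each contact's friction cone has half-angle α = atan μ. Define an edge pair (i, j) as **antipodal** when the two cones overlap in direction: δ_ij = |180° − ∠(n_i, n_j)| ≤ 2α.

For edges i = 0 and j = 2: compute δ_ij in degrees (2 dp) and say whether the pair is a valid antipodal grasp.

δ = 110.19°, invalid

α = atan 0.8 = 38.66°;  2α = 77.32°
edge 0: e_0 = (-3.51, +1.24);  n_0 = (+0.3331, +0.9429)
edge 2: e_2 = (-1.50, -1.81);  n_2 = (-0.7700, +0.6381)
∠(n_0, n_2) = 69.81°
δ = |180° − 69.81°| = 110.19°
110.19° > 2α = 77.32°  →  invalid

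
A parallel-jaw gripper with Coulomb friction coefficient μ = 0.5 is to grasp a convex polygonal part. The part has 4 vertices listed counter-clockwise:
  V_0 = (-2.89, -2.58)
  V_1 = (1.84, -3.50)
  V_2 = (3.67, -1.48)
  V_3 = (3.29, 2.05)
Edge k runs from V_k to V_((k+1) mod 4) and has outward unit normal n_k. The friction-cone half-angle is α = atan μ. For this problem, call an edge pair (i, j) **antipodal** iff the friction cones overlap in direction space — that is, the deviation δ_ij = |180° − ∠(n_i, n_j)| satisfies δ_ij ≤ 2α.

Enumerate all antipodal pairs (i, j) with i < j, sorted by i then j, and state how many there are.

count = 2; pairs: (0,3), (1,3)

α = atan 0.5 = 26.57°;  2α = 53.13°
n_0 = (-0.1909, -0.9816)
n_1 = (+0.7411, -0.6714)
n_2 = (+0.9943, +0.1070)
n_3 = (-0.5996, +0.8003)
  (0,1): δ = 121.17°  ·
  (0,2): δ = 72.85°  ·
  (0,3): δ = 47.85°  ✓
  (1,2): δ = 131.68°  ·
  (1,3): δ = 10.99°  ✓
  (2,3): δ = 59.30°  ·
antipodal pairs: 2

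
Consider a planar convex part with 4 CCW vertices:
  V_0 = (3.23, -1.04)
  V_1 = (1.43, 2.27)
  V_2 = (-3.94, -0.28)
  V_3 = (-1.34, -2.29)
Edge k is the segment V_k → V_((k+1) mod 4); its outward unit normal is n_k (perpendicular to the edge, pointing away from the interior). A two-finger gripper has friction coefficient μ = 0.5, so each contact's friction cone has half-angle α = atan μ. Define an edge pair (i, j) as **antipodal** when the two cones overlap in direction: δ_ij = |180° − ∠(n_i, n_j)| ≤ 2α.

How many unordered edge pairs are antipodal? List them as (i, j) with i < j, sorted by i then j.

count = 2; pairs: (0,2), (1,3)

α = atan 0.5 = 26.57°;  2α = 53.13°
n_0 = (+0.8785, +0.4777)
n_1 = (-0.4290, +0.9033)
n_2 = (-0.6116, -0.7912)
n_3 = (+0.2638, -0.9646)
  (0,1): δ = 93.14°  ·
  (0,2): δ = 23.76°  ✓
  (0,3): δ = 76.76°  ·
  (1,2): δ = 63.11°  ·
  (1,3): δ = 10.10°  ✓
  (2,3): δ = 127.00°  ·
antipodal pairs: 2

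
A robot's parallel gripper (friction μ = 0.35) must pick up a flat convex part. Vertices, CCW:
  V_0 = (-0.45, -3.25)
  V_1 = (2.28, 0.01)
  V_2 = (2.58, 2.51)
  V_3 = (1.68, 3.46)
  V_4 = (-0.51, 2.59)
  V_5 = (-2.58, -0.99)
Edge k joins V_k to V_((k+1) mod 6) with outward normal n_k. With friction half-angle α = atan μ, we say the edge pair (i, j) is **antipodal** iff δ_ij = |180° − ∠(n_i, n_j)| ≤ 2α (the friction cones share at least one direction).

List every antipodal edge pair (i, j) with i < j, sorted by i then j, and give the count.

count = 4; pairs: (0,3), (0,4), (1,4), (2,5)

α = atan 0.35 = 19.29°;  2α = 38.58°
n_0 = (+0.7667, -0.6420)
n_1 = (+0.9929, -0.1191)
n_2 = (+0.7260, +0.6877)
n_3 = (-0.3692, +0.9294)
n_4 = (-0.8657, +0.5006)
n_5 = (-0.7277, -0.6859)
  (0,1): δ = 146.90°  ·
  (0,2): δ = 96.60°  ·
  (0,3): δ = 28.39°  ✓
  (0,4): δ = 9.91°  ✓
  (0,5): δ = 83.25°  ·
  (1,2): δ = 129.71°  ·
  (1,3): δ = 61.49°  ·
  (1,4): δ = 23.19°  ✓
  (1,5): δ = 50.15°  ·
  (2,3): δ = 111.79°  ·
  (2,4): δ = 73.49°  ·
  (2,5): δ = 0.15°  ✓
  (3,4): δ = 141.70°  ·
  (3,5): δ = 68.36°  ·
  (4,5): δ = 106.66°  ·
antipodal pairs: 4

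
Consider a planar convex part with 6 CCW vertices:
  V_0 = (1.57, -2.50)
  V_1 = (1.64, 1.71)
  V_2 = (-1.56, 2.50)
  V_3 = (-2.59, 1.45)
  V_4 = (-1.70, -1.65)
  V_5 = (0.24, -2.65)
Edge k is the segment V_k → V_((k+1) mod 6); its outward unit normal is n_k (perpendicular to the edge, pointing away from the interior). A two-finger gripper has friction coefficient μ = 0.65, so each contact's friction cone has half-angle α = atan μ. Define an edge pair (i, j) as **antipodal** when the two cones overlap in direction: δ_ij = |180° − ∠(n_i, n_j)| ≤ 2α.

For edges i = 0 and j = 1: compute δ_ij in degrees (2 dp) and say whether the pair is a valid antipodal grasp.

δ = 102.92°, invalid

α = atan 0.65 = 33.02°;  2α = 66.05°
edge 0: e_0 = (+0.07, +4.21);  n_0 = (+0.9999, -0.0166)
edge 1: e_1 = (-3.20, +0.79);  n_1 = (+0.2397, +0.9709)
∠(n_0, n_1) = 77.08°
δ = |180° − 77.08°| = 102.92°
102.92° > 2α = 66.05°  →  invalid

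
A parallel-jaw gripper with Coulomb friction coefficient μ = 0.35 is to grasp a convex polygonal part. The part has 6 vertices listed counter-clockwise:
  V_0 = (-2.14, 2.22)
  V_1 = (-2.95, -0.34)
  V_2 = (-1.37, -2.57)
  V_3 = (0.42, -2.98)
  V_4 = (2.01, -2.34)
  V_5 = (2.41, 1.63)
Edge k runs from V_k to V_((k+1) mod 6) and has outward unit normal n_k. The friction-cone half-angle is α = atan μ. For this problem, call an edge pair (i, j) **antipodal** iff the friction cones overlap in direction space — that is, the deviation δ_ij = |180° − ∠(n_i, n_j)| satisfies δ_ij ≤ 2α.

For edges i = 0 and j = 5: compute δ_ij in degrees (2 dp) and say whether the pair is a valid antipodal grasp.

δ = 100.17°, invalid

α = atan 0.35 = 19.29°;  2α = 38.58°
edge 0: e_0 = (-0.81, -2.56);  n_0 = (-0.9534, +0.3017)
edge 5: e_5 = (-4.55, +0.59);  n_5 = (+0.1286, +0.9917)
∠(n_0, n_5) = 79.83°
δ = |180° − 79.83°| = 100.17°
100.17° > 2α = 38.58°  →  invalid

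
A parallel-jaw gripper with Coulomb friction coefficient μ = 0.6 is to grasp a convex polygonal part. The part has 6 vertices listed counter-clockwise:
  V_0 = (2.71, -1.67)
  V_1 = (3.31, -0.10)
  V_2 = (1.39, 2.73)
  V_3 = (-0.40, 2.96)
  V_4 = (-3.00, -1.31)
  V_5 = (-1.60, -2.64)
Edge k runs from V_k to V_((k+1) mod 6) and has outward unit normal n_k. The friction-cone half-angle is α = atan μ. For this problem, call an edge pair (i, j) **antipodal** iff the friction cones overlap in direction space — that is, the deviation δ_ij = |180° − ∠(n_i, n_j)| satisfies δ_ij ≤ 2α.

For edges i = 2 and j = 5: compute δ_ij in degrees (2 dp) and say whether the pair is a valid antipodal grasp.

α = atan 0.6 = 30.96°;  2α = 61.93°
edge 2: e_2 = (-1.79, +0.23);  n_2 = (+0.1274, +0.9918)
edge 5: e_5 = (+4.31, +0.97);  n_5 = (+0.2196, -0.9756)
∠(n_2, n_5) = 159.99°
δ = |180° − 159.99°| = 20.01°
20.01° ≤ 2α = 61.93°  →  valid

δ = 20.01°, valid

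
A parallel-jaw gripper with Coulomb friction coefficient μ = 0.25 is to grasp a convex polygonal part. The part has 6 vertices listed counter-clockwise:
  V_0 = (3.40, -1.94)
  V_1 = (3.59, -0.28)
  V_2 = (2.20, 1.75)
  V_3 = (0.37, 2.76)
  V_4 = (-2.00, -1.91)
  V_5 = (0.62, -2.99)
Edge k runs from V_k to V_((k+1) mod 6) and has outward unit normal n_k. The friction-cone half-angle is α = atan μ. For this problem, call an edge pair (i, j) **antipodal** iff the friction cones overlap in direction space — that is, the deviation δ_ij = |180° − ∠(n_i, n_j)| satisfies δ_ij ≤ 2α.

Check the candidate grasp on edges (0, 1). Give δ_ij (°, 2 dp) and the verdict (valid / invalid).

α = atan 0.25 = 14.04°;  2α = 28.07°
edge 0: e_0 = (+0.19, +1.66);  n_0 = (+0.9935, -0.1137)
edge 1: e_1 = (-1.39, +2.03);  n_1 = (+0.8251, +0.5650)
∠(n_0, n_1) = 40.93°
δ = |180° − 40.93°| = 139.07°
139.07° > 2α = 28.07°  →  invalid

δ = 139.07°, invalid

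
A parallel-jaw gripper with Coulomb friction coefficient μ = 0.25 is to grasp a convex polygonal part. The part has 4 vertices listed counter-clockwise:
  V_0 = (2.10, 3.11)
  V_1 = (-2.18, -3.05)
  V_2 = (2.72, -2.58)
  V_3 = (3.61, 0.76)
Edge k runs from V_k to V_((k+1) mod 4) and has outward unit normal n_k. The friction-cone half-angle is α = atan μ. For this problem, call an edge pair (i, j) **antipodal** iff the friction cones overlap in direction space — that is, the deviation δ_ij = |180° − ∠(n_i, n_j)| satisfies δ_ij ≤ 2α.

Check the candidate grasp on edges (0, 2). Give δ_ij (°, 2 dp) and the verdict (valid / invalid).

α = atan 0.25 = 14.04°;  2α = 28.07°
edge 0: e_0 = (-4.28, -6.16);  n_0 = (-0.8212, +0.5706)
edge 2: e_2 = (+0.89, +3.34);  n_2 = (+0.9663, -0.2575)
∠(n_0, n_2) = 160.13°
δ = |180° − 160.13°| = 19.87°
19.87° ≤ 2α = 28.07°  →  valid

δ = 19.87°, valid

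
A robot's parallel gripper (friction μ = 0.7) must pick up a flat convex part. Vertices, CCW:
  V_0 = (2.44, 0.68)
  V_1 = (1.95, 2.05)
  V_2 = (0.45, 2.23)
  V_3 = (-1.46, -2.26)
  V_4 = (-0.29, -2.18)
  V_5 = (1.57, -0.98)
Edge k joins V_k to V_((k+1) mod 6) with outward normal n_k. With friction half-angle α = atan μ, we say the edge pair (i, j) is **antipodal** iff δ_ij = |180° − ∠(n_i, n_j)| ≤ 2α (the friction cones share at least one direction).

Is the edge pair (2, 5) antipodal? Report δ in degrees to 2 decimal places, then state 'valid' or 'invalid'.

α = atan 0.7 = 34.99°;  2α = 69.98°
edge 2: e_2 = (-1.91, -4.49);  n_2 = (-0.9202, +0.3914)
edge 5: e_5 = (+0.87, +1.66);  n_5 = (+0.8857, -0.4642)
∠(n_2, n_5) = 175.39°
δ = |180° − 175.39°| = 4.61°
4.61° ≤ 2α = 69.98°  →  valid

δ = 4.61°, valid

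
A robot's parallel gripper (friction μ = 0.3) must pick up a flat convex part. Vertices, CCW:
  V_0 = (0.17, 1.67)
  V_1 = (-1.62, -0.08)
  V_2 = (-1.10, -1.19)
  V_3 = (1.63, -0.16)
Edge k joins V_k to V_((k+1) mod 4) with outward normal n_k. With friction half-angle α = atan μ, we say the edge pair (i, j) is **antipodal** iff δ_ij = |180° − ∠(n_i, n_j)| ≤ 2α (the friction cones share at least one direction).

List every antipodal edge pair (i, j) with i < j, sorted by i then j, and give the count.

count = 2; pairs: (0,2), (1,3)

α = atan 0.3 = 16.70°;  2α = 33.40°
n_0 = (-0.6991, +0.7151)
n_1 = (-0.9056, -0.4242)
n_2 = (+0.3530, -0.9356)
n_3 = (+0.7817, +0.6237)
  (0,1): δ = 109.25°  ·
  (0,2): δ = 23.68°  ✓
  (0,3): δ = 84.23°  ·
  (1,2): δ = 94.43°  ·
  (1,3): δ = 13.48°  ✓
  (2,3): δ = 72.09°  ·
antipodal pairs: 2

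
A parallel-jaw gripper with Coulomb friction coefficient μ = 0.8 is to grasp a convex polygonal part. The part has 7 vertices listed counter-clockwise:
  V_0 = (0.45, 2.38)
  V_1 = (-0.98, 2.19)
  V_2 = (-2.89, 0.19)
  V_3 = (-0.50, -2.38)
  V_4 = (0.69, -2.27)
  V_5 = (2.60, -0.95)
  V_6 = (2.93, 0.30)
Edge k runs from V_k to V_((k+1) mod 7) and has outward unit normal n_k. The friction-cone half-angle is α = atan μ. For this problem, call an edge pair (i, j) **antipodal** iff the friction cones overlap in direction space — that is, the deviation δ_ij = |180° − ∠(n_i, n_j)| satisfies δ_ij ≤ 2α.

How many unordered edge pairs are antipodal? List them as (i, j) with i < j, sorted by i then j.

count = 11; pairs: (0,2), (0,3), (0,4), (0,5), (1,3), (1,4), (1,5), (2,5), (2,6), (3,6), (4,6)

α = atan 0.8 = 38.66°;  2α = 77.32°
n_0 = (-0.1317, +0.9913)
n_1 = (-0.7232, +0.6906)
n_2 = (-0.7323, -0.6810)
n_3 = (+0.0920, -0.9958)
n_4 = (+0.5685, -0.8227)
n_5 = (+0.9669, -0.2553)
n_6 = (+0.6426, +0.7662)
  (0,1): δ = 141.25°  ·
  (0,2): δ = 54.65°  ✓
  (0,3): δ = 2.29°  ✓
  (0,4): δ = 27.08°  ✓
  (0,5): δ = 67.64°  ✓
  (0,6): δ = 132.44°  ·
  (1,2): δ = 93.40°  ·
  (1,3): δ = 41.04°  ✓
  (1,4): δ = 11.67°  ✓
  (1,5): δ = 28.89°  ✓
  (1,6): δ = 93.69°  ·
  (2,3): δ = 127.64°  ·
  (2,4): δ = 98.27°  ·
  (2,5): δ = 57.71°  ✓
  (2,6): δ = 7.09°  ✓
  (3,4): δ = 150.63°  ·
  (3,5): δ = 110.07°  ·
  (3,6): δ = 45.27°  ✓
  (4,5): δ = 139.44°  ·
  (4,6): δ = 74.64°  ✓
  (5,6): δ = 115.20°  ·
antipodal pairs: 11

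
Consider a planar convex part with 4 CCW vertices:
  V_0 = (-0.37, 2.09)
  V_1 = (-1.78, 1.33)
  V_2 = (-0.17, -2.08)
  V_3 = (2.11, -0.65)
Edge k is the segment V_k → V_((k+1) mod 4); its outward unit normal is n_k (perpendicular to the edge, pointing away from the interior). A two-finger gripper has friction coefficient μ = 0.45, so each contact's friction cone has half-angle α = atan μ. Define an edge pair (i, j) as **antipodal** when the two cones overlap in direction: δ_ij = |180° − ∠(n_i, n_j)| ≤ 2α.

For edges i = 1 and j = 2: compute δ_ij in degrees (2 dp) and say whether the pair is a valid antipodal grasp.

δ = 83.18°, invalid

α = atan 0.45 = 24.23°;  2α = 48.46°
edge 1: e_1 = (+1.61, -3.41);  n_1 = (-0.9043, -0.4269)
edge 2: e_2 = (+2.28, +1.43);  n_2 = (+0.5313, -0.8472)
∠(n_1, n_2) = 96.82°
δ = |180° − 96.82°| = 83.18°
83.18° > 2α = 48.46°  →  invalid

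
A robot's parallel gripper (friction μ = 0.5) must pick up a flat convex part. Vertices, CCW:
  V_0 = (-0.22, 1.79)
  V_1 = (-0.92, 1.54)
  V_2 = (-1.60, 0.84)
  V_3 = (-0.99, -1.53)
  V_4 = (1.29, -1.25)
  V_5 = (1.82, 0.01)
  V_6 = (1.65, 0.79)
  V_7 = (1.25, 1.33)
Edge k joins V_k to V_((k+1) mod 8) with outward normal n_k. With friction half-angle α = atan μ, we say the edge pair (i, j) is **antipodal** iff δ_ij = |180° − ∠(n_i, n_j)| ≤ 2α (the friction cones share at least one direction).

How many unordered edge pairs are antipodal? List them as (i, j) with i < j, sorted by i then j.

α = atan 0.5 = 26.57°;  2α = 53.13°
n_0 = (-0.3363, +0.9417)
n_1 = (-0.7173, +0.6968)
n_2 = (-0.9684, -0.2493)
n_3 = (+0.1219, -0.9925)
n_4 = (+0.9218, -0.3877)
n_5 = (+0.9771, +0.2129)
n_6 = (+0.8036, +0.5952)
n_7 = (+0.2986, +0.9544)
  (0,1): δ = 153.82°  ·
  (0,2): δ = 95.22°  ·
  (0,3): δ = 12.65°  ✓
  (0,4): δ = 47.53°  ✓
  (0,5): δ = 82.64°  ·
  (0,6): δ = 106.88°  ·
  (0,7): δ = 142.97°  ·
  (1,2): δ = 121.40°  ·
  (1,3): δ = 38.83°  ✓
  (1,4): δ = 21.36°  ✓
  (1,5): δ = 56.46°  ·
  (1,6): δ = 80.70°  ·
  (1,7): δ = 116.79°  ·
  (2,3): δ = 97.43°  ·
  (2,4): δ = 37.25°  ✓
  (2,5): δ = 2.14°  ✓
  (2,6): δ = 22.10°  ✓
  (2,7): δ = 58.19°  ·
  (3,4): δ = 119.81°  ·
  (3,5): δ = 84.71°  ·
  (3,6): δ = 60.47°  ·
  (3,7): δ = 24.38°  ✓
  (4,5): δ = 144.89°  ·
  (4,6): δ = 120.66°  ·
  (4,7): δ = 84.56°  ·
  (5,6): δ = 155.77°  ·
  (5,7): δ = 119.67°  ·
  (6,7): δ = 143.91°  ·
antipodal pairs: 8

count = 8; pairs: (0,3), (0,4), (1,3), (1,4), (2,4), (2,5), (2,6), (3,7)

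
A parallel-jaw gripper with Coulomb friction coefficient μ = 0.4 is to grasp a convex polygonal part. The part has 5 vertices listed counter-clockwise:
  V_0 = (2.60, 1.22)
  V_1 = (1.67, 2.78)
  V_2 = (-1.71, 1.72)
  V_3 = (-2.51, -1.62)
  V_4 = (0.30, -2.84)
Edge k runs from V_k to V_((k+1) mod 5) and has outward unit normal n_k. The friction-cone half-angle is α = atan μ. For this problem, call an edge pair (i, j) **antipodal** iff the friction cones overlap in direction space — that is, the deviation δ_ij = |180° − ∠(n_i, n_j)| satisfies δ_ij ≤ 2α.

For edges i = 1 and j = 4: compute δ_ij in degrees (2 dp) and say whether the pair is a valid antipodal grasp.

α = atan 0.4 = 21.80°;  2α = 43.60°
edge 1: e_1 = (-3.38, -1.06);  n_1 = (-0.2992, +0.9542)
edge 4: e_4 = (+2.30, +4.06);  n_4 = (+0.8701, -0.4929)
∠(n_1, n_4) = 136.94°
δ = |180° − 136.94°| = 43.06°
43.06° ≤ 2α = 43.60°  →  valid

δ = 43.06°, valid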